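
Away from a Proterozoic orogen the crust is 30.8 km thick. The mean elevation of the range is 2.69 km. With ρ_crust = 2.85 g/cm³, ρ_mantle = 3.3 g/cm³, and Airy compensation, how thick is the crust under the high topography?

50.5 km

Root depth r = h ρ_c / (ρ_m − ρ_c) = 2.69 km × 2.85 / 0.45 = 17.04 km.
Total thickness = T + h + r = 30.8 km + 2.69 km + 17.04 km = 50.5 km.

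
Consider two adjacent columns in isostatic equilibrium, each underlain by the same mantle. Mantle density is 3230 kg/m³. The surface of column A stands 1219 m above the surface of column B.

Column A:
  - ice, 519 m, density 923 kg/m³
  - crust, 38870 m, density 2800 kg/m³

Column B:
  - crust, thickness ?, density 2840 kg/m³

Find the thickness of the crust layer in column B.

35800 m

Take the compensation level at the base of the deeper column (depth z_c below the surface of column A) and equate Σ ρ_i t_i down to z_c; mantle fills any gap and the z_c terms cancel.
Column A: 519×923 + 38870×2800 + (z_c − 39389)×3230
Column B: 1219×0 + x×2840 + (z_c − 1219 − 0 − x)×3230
The z_c×3230 term appears on both sides and cancels. Collect the known terms of each column as K = Σ(ρt)_known − 3230 × (depth of known layers): K_A = 109315037 − 3230×39389 = −17911433; K_B = 0 − 3230×(1219 + 0) = −3937370.
Balance: K_A = K_B − x×(3230 − 2840), so x = (K_B − K_A)/(3230 − 2840) = 13974100/390 = 35800 m.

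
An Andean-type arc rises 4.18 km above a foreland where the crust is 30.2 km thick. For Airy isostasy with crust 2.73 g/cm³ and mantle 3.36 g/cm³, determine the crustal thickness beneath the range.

52.5 km

Root depth r = h ρ_c / (ρ_m − ρ_c) = 4.18 km × 2.73 / 0.63 = 18.11 km.
Total thickness = T + h + r = 30.2 km + 4.18 km + 18.11 km = 52.5 km.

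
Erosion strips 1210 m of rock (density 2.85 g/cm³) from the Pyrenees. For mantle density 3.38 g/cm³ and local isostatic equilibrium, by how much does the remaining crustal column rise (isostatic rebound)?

Unloading: uplift u = e ρ_c/ρ_m = 1210 m × 2.85/3.38 = 1020 m.

1020 m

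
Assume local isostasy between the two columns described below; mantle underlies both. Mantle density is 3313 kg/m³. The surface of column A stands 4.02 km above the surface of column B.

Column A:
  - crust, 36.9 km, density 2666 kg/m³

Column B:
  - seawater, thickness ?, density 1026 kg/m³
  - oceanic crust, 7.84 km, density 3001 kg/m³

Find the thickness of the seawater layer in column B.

3.55 km

Take the compensation level at the base of the deeper column (depth z_c below the surface of column A) and equate Σ ρ_i t_i down to z_c; mantle fills any gap and the z_c terms cancel.
Column A: 36.9×2666 + (z_c − 36.9)×3313
Column B: 4.02×0 + x×1026 + 7.84×3001 + (z_c − 4.02 − 7.84 − x)×3313
The z_c×3313 term appears on both sides and cancels. Collect the known terms of each column as K = Σ(ρt)_known − 3313 × (depth of known layers): K_A = 98375.4 − 3313×36.9 = −23874.3; K_B = 23527.84 − 3313×(4.02 + 7.84) = −15764.34.
Balance: K_A = K_B − x×(3313 − 1026), so x = (K_B − K_A)/(3313 − 1026) = 8109.96/2287 = 3.55 km.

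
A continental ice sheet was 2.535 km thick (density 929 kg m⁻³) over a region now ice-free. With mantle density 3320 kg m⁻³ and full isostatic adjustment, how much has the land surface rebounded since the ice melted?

0.709 km

Removing the load lets mantle flow back in; uplift u satisfies ρ_ice t = ρ_m u.
u = t ρ_ice/ρ_m = 2.535 km × 929/3320 = 0.709 km.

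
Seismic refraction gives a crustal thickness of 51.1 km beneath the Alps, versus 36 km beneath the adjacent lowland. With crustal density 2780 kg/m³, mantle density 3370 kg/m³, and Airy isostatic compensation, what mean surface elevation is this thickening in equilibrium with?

2.64 km

Excess crust Δ = 51.1 km − 36 km = 15.1 km, split between elevation h and root r with h + r = Δ.
Airy balance ρ_c h = (ρ_m − ρ_c) r gives r = h ρ_c/(ρ_m − ρ_c), so h (1 + ρ_c/(ρ_m − ρ_c)) = Δ, i.e. h = Δ (ρ_m − ρ_c)/ρ_m.
h = 15.1 km × 590/3370 = 2.64 km.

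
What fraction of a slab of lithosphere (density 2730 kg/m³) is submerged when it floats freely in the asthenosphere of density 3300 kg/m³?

82.7%

Submerged fraction = ρ_obj/ρ_fluid = 2730/3300 = 82.7%.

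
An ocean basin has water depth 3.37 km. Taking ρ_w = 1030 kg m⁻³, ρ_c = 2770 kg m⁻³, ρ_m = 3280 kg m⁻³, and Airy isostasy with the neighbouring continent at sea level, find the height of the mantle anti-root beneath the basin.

11.5 km

Isostatic balance requires: replacing crust with seawater at the top is compensated by replacing crust with mantle at the base: d (ρ_c − ρ_w) = a (ρ_m − ρ_c).
a = d (ρ_c − ρ_w)/(ρ_m − ρ_c) = 3.37 km × 1740/510 = 11.5 km.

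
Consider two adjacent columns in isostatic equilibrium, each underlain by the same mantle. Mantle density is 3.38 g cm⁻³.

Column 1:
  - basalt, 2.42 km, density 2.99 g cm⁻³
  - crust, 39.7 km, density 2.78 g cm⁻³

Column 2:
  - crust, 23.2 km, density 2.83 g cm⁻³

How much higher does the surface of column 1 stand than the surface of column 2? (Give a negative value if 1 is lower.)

3.55 km

For any compensation level in the mantle, the mantle terms cancel and isostasy reduces to e = (Σt_1 − Σt_2) − (Σ(ρt)_1 − Σ(ρt)_2) / ρ_m.
Σt_1 = 42.12 km; Σt_2 = 23.2 km; Σ(ρt)_1 = 117.6018; Σ(ρt)_2 = 65.656 (in km·g cm⁻³).
e = (42.12 − 23.2) − (117.6018 − 65.656) / 3.38 = 3.55 km.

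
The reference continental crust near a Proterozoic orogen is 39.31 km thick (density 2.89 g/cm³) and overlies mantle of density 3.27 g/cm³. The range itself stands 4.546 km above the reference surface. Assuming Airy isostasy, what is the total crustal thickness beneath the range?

Root depth r = h ρ_c / (ρ_m − ρ_c) = 4.546 km × 2.89 / 0.38 = 34.57 km.
Total thickness = T + h + r = 39.31 km + 4.546 km + 34.57 km = 78.4 km.

78.4 km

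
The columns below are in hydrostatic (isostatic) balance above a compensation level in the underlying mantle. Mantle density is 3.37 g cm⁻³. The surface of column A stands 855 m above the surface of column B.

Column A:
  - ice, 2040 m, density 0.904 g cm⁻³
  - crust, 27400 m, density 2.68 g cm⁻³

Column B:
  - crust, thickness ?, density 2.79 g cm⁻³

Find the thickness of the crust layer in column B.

36300 m

Take the compensation level at the base of the deeper column (depth z_c below the surface of column A) and equate Σ ρ_i t_i down to z_c; mantle fills any gap and the z_c terms cancel.
Column A: 2040×0.904 + 27400×2.68 + (z_c − 29440)×3.37
Column B: 855×0 + x×2.79 + (z_c − 855 − 0 − x)×3.37
The z_c×3.37 term appears on both sides and cancels. Collect the known terms of each column as K = Σ(ρt)_known − 3.37 × (depth of known layers): K_A = 75276.16 − 3.37×29440 = −23936.64; K_B = 0 − 3.37×(855 + 0) = −2881.35.
Balance: K_A = K_B − x×(3.37 − 2.79), so x = (K_B − K_A)/(3.37 − 2.79) = 21055.3/0.58 = 36300 m.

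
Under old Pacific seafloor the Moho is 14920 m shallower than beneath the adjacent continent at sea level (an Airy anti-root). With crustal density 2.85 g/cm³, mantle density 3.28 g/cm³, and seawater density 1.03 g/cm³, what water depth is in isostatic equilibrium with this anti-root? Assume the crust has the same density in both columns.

3530 m

Replacing a thickness d of crust by seawater at the top must be balanced by replacing crust with mantle at the base: d (ρ_c − ρ_w) = a (ρ_m − ρ_c).
d = a (ρ_m − ρ_c)/(ρ_c − ρ_w) = 14920 m × 0.43/1.82 = 3530 m.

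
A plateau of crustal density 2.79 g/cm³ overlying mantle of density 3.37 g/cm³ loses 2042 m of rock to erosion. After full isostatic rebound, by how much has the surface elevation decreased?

Rebound u = e ρ_c/ρ_m = 2042 m × 2.79/3.37 = 1691 m.
Net surface drop = e − u = 2042 m − 1691 m = e (ρ_m − ρ_c)/ρ_m = 351 m.

351 m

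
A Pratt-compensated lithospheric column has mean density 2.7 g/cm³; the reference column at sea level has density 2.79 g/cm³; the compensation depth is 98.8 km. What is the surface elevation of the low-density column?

ρ_ref D = ρ (D + h) → h = D (ρ_ref − ρ)/ρ.
h = 98.8 km × (2.79 − 2.7)/2.7 = 3.29 km.

3.29 km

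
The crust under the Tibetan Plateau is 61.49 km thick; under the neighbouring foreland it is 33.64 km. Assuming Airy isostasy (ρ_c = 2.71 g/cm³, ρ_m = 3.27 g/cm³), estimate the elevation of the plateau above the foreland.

4.77 km

Excess crust Δ = 61.49 km − 33.64 km = 27.85 km, split between elevation h and root r with h + r = Δ.
Airy balance ρ_c h = (ρ_m − ρ_c) r gives r = h ρ_c/(ρ_m − ρ_c), so h (1 + ρ_c/(ρ_m − ρ_c)) = Δ, i.e. h = Δ (ρ_m − ρ_c)/ρ_m.
h = 27.85 km × 0.56/3.27 = 4.77 km.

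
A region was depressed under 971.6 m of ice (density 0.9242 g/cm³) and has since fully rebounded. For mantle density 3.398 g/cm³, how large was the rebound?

Removing the load lets mantle flow back in; uplift u satisfies ρ_ice t = ρ_m u.
u = t ρ_ice/ρ_m = 971.6 m × 0.9242/3.398 = 264 m.

264 m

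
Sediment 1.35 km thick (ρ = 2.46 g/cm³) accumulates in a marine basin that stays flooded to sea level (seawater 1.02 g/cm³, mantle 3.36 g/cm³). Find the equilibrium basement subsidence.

Submarine loading: the sediment displaces seawater, and the subsidence is in turn flooded, so s (ρ_m − ρ_w) = t (ρ_sed − ρ_w).
s = 1.35 km × (2.46 − 1.02) / (3.36 − 1.02) = 0.831 km.

0.831 km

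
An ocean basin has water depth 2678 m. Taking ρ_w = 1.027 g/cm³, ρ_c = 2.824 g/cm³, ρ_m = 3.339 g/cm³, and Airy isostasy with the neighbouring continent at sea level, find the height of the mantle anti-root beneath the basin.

Balancing pressure at the compensation depth: replacing crust with seawater at the top is compensated by replacing crust with mantle at the base: d (ρ_c − ρ_w) = a (ρ_m − ρ_c).
a = d (ρ_c − ρ_w)/(ρ_m − ρ_c) = 2678 m × 1.797/0.515 = 9340 m.

9340 m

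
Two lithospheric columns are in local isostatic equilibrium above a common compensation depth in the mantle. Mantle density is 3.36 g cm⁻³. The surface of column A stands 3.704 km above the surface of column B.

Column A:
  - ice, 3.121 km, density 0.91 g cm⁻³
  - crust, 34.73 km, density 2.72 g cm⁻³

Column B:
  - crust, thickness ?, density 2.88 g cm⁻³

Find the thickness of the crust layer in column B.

36.3 km

Take the compensation level at the base of the deeper column (depth z_c below the surface of column A) and equate Σ ρ_i t_i down to z_c; mantle fills any gap and the z_c terms cancel.
Column A: 3.121×0.91 + 34.73×2.72 + (z_c − 37.851)×3.36
Column B: 3.704×0 + x×2.88 + (z_c − 3.704 − 0 − x)×3.36
The z_c×3.36 term appears on both sides and cancels. Collect the known terms of each column as K = Σ(ρt)_known − 3.36 × (depth of known layers): K_A = 97.30571 − 3.36×37.851 = −29.87365; K_B = 0 − 3.36×(3.704 + 0) = −12.44544.
Balance: K_A = K_B − x×(3.36 − 2.88), so x = (K_B − K_A)/(3.36 − 2.88) = 17.4282/0.48 = 36.3 km.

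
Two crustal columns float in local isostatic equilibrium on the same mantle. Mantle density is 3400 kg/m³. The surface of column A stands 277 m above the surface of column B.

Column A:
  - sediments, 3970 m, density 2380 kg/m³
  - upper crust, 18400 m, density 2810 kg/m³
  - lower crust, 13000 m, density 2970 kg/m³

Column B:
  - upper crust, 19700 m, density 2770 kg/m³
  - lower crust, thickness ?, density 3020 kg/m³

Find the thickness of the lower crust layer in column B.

18800 m

Take the compensation level at the base of the deeper column (depth z_c below the surface of column A) and equate Σ ρ_i t_i down to z_c; mantle fills any gap and the z_c terms cancel.
Column A: 3970×2380 + 18400×2810 + 13000×2970 + (z_c − 35370)×3400
Column B: 277×0 + 19700×2770 + x×3020 + (z_c − 277 − 19700 − x)×3400
The z_c×3400 term appears on both sides and cancels. Collect the known terms of each column as K = Σ(ρt)_known − 3400 × (depth of known layers): K_A = 99762600 − 3400×35370 = −20495400; K_B = 54569000 − 3400×(277 + 19700) = −13352800.
Balance: K_A = K_B − x×(3400 − 3020), so x = (K_B − K_A)/(3400 − 3020) = 7142600/380 = 18800 m.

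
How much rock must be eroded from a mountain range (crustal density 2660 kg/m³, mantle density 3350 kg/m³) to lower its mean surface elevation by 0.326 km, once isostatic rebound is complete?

1.58 km

Net drop Δ = e − u = e − e ρ_c/ρ_m = e (ρ_m − ρ_c)/ρ_m.
e = Δ ρ_m/(ρ_m − ρ_c) = 0.326 km × 3350/690 = 1.58 km.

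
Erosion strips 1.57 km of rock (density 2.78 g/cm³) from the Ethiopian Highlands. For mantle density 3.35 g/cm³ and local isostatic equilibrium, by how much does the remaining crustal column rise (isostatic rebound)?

Unloading: uplift u = e ρ_c/ρ_m = 1.57 km × 2.78/3.35 = 1.3 km.

1.3 km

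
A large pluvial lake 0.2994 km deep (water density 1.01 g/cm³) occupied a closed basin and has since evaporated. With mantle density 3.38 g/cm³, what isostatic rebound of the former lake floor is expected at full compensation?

u = d ρ_w/ρ_m = 0.2994 km × 1.01/3.38 = 0.0895 km.

0.0895 km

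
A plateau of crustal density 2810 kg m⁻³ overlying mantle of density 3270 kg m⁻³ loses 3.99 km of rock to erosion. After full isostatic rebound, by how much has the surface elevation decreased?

Rebound u = e ρ_c/ρ_m = 3.99 km × 2810/3270 = 3.429 km.
Net surface drop = e − u = 3.99 km − 3.429 km = e (ρ_m − ρ_c)/ρ_m = 0.561 km.

0.561 km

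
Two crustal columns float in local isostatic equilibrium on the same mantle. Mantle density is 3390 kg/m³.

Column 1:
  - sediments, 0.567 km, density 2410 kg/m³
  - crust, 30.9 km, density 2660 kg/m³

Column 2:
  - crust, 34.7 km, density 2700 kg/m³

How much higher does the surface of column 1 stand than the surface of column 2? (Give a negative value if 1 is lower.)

For any compensation level in the mantle, the mantle terms cancel and isostasy reduces to e = (Σt_1 − Σt_2) − (Σ(ρt)_1 − Σ(ρt)_2) / ρ_m.
Σt_1 = 31.467 km; Σt_2 = 34.7 km; Σ(ρt)_1 = 83560.47; Σ(ρt)_2 = 93690 (in km·kg/m³).
e = (31.467 − 34.7) − (83560.47 − 93690) / 3390 = −0.245 km.

−0.245 km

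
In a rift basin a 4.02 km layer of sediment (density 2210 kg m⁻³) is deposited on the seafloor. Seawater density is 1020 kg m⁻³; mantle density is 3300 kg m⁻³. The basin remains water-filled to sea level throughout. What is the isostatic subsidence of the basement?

Submarine loading: the sediment displaces seawater, and the subsidence is in turn flooded, so s (ρ_m − ρ_w) = t (ρ_sed − ρ_w).
s = 4.02 km × (2210 − 1020) / (3300 − 1020) = 2.1 km.

2.1 km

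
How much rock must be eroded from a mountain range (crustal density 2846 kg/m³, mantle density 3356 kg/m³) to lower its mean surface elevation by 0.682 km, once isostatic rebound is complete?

Net drop Δ = e − u = e − e ρ_c/ρ_m = e (ρ_m − ρ_c)/ρ_m.
e = Δ ρ_m/(ρ_m − ρ_c) = 0.682 km × 3356/510 = 4.49 km.

4.49 km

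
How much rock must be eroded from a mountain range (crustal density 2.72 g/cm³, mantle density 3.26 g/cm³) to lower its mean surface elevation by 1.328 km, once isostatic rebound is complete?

8.02 km

Net drop Δ = e − u = e − e ρ_c/ρ_m = e (ρ_m − ρ_c)/ρ_m.
e = Δ ρ_m/(ρ_m − ρ_c) = 1.328 km × 3.26/0.54 = 8.02 km.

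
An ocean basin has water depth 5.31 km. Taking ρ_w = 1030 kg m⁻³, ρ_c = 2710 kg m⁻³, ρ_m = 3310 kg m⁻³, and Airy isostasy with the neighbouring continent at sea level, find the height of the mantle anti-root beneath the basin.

14.9 km

For local isostatic compensation: replacing crust with seawater at the top is compensated by replacing crust with mantle at the base: d (ρ_c − ρ_w) = a (ρ_m − ρ_c).
a = d (ρ_c − ρ_w)/(ρ_m − ρ_c) = 5.31 km × 1680/600 = 14.9 km.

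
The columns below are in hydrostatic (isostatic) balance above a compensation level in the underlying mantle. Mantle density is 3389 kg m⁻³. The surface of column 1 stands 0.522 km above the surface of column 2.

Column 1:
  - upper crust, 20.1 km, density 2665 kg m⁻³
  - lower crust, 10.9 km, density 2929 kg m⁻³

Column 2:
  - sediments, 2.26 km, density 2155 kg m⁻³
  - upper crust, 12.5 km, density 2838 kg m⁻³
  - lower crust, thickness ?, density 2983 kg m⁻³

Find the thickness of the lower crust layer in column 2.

20 km

Take the compensation level at the base of the deeper column (depth z_c below the surface of column 1) and equate Σ ρ_i t_i down to z_c; mantle fills any gap and the z_c terms cancel.
Column 1: 20.1×2665 + 10.9×2929 + (z_c − 31)×3389
Column 2: 0.522×0 + 2.26×2155 + 12.5×2838 + x×2983 + (z_c − 0.522 − 14.76 − x)×3389
The z_c×3389 term appears on both sides and cancels. Collect the known terms of each column as K = Σ(ρt)_known − 3389 × (depth of known layers): K_1 = 85492.6 − 3389×31 = −19566.4; K_2 = 40345.3 − 3389×(0.522 + 14.76) = −11445.398.
Balance: K_1 = K_2 − x×(3389 − 2983), so x = (K_2 − K_1)/(3389 − 2983) = 8121/406 = 20 km.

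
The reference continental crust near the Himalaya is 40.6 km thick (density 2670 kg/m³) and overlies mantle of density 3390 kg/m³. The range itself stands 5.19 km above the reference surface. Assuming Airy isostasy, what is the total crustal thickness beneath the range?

Root depth r = h ρ_c / (ρ_m − ρ_c) = 5.19 km × 2670 / 720 = 19.25 km.
Total thickness = T + h + r = 40.6 km + 5.19 km + 19.25 km = 65 km.

65 km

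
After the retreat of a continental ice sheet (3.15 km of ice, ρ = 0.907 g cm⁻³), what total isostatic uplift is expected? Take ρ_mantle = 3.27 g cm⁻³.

Removing the load lets mantle flow back in; uplift u satisfies ρ_ice t = ρ_m u.
u = t ρ_ice/ρ_m = 3.15 km × 0.907/3.27 = 0.874 km.

0.874 km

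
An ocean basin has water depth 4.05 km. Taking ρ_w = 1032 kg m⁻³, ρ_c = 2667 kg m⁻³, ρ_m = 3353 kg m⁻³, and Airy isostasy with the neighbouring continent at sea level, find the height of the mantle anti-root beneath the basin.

9.65 km

For local isostatic compensation: replacing crust with seawater at the top is compensated by replacing crust with mantle at the base: d (ρ_c − ρ_w) = a (ρ_m − ρ_c).
a = d (ρ_c − ρ_w)/(ρ_m − ρ_c) = 4.05 km × 1635/686 = 9.65 km.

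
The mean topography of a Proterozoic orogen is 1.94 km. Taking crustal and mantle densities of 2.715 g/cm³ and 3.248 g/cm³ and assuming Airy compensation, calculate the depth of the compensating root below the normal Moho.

Balancing pressure at the compensation depth: the weight of the topography is balanced by the buoyancy of the root, ρ_c h = (ρ_m − ρ_c) r.
r = h · ρ_c / (ρ_m − ρ_c) = 1.94 km × 2.715 / (3.248 − 2.715) = 9.88 km.

9.88 km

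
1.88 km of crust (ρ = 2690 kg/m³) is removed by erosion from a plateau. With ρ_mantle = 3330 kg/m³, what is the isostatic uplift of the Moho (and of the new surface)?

1.52 km

Unloading: uplift u = e ρ_c/ρ_m = 1.88 km × 2690/3330 = 1.52 km.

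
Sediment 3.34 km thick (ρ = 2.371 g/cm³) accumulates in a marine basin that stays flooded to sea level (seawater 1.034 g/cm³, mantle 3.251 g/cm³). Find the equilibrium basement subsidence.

2.01 km

Submarine loading: the sediment displaces seawater, and the subsidence is in turn flooded, so s (ρ_m − ρ_w) = t (ρ_sed − ρ_w).
s = 3.34 km × (2.371 − 1.034) / (3.251 − 1.034) = 2.01 km.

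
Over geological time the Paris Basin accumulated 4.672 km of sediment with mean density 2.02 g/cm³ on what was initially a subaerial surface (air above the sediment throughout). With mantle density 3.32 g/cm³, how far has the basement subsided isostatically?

Subaerial load: s = t ρ_sed / ρ_m = 4.672 km × 2.02/3.32 = 2.84 km.

2.84 km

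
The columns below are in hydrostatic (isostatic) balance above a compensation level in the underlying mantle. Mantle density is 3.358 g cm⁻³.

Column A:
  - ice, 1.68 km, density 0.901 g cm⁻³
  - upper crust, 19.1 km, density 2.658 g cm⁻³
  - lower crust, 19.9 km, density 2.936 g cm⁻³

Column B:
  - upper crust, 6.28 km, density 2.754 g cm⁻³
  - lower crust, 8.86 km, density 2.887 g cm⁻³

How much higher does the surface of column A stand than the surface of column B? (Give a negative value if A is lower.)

For any compensation level in the mantle, the mantle terms cancel and isostasy reduces to e = (Σt_A − Σt_B) − (Σ(ρt)_A − Σ(ρt)_B) / ρ_m.
Σt_A = 40.68 km; Σt_B = 15.14 km; Σ(ρt)_A = 110.70788; Σ(ρt)_B = 42.87394 (in km·g cm⁻³).
e = (40.68 − 15.14) − (110.70788 − 42.87394) / 3.358 = 5.34 km.

5.34 km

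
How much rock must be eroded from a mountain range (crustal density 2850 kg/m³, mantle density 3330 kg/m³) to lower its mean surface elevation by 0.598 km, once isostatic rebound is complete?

4.15 km

Net drop Δ = e − u = e − e ρ_c/ρ_m = e (ρ_m − ρ_c)/ρ_m.
e = Δ ρ_m/(ρ_m − ρ_c) = 0.598 km × 3330/480 = 4.15 km.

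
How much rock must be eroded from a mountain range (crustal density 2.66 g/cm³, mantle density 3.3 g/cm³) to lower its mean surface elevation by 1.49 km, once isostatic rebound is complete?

Net drop Δ = e − u = e − e ρ_c/ρ_m = e (ρ_m − ρ_c)/ρ_m.
e = Δ ρ_m/(ρ_m − ρ_c) = 1.49 km × 3.3/0.64 = 7.68 km.

7.68 km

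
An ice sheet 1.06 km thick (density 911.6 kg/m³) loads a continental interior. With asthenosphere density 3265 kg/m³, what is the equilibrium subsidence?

0.296 km

By Archimedes' principle applied to the lithosphere: the ice load ρ_ice t is balanced by mantle displaced below, ρ_m s.
s = t ρ_ice / ρ_m = 1.06 km × 911.6/3265 = 0.296 km.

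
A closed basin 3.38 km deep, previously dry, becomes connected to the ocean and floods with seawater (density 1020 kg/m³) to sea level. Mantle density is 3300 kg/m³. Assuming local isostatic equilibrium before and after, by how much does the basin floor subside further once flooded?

After flooding the water column is d + s deep. Its weight must equal the weight of mantle displaced by the extra subsidence s: (d + s) ρ_w = s ρ_m.
s = d ρ_w / (ρ_m − ρ_w) = 3.38 km × 1020/(3300 − 1020) = 1.51 km.

1.51 km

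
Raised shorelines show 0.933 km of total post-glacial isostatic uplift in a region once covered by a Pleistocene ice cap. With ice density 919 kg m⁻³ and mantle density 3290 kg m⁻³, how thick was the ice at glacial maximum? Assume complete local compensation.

u = t ρ_ice/ρ_m → t = u ρ_m/ρ_ice = 0.933 km × 3290/919 = 3.34 km.

3.34 km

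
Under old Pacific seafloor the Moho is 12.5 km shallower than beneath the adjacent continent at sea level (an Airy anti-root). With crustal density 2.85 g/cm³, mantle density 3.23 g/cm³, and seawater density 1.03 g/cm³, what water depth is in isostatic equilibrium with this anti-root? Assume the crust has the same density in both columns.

2.61 km

Replacing a thickness d of crust by seawater at the top must be balanced by replacing crust with mantle at the base: d (ρ_c − ρ_w) = a (ρ_m − ρ_c).
d = a (ρ_m − ρ_c)/(ρ_c − ρ_w) = 12.5 km × 0.38/1.82 = 2.61 km.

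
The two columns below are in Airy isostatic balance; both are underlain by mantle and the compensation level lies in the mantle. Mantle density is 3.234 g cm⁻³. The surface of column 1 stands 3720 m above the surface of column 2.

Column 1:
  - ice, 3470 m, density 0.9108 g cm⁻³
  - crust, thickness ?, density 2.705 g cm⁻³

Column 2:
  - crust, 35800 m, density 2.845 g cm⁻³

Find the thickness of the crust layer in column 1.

Take the compensation level at the base of the deeper column (depth z_c below the surface of column 1) and equate Σ ρ_i t_i down to z_c; mantle fills any gap and the z_c terms cancel.
Column 1: 3470×0.9108 + x×2.705 + (z_c − 3470 − x)×3.234
Column 2: 3720×0 + 35800×2.845 + (z_c − 3720 − 35800)×3.234
The z_c×3.234 term appears on both sides and cancels. Collect the known terms of each column as K = Σ(ρt)_known − 3.234 × (depth of known layers): K_1 = 3160.476 − 3.234×3470 = −8061.504; K_2 = 101851 − 3.234×(3720 + 35800) = −25956.68.
Balance: K_1 − x×(3.234 − 2.705) = K_2, so x = (K_1 − K_2)/(3.234 − 2.705) = 17895.2/0.529 = 33800 m.

33800 m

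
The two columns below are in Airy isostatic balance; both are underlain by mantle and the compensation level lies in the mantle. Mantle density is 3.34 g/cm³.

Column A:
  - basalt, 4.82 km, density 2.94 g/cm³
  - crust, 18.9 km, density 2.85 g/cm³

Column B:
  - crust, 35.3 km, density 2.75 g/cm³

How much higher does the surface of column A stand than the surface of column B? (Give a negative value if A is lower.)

For any compensation level in the mantle, the mantle terms cancel and isostasy reduces to e = (Σt_A − Σt_B) − (Σ(ρt)_A − Σ(ρt)_B) / ρ_m.
Σt_A = 23.72 km; Σt_B = 35.3 km; Σ(ρt)_A = 68.0358; Σ(ρt)_B = 97.075 (in km·g/cm³).
e = (23.72 − 35.3) − (68.0358 − 97.075) / 3.34 = −2.89 km.

−2.89 km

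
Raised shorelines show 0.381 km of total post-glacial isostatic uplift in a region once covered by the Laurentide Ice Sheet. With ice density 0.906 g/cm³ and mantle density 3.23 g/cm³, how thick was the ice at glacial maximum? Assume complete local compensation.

1.36 km

u = t ρ_ice/ρ_m → t = u ρ_m/ρ_ice = 0.381 km × 3.23/0.906 = 1.36 km.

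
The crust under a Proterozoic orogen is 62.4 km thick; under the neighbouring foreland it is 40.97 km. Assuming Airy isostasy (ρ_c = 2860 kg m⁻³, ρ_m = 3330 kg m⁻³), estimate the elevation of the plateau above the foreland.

Excess crust Δ = 62.4 km − 40.97 km = 21.43 km, split between elevation h and root r with h + r = Δ.
Airy balance ρ_c h = (ρ_m − ρ_c) r gives r = h ρ_c/(ρ_m − ρ_c), so h (1 + ρ_c/(ρ_m − ρ_c)) = Δ, i.e. h = Δ (ρ_m − ρ_c)/ρ_m.
h = 21.43 km × 470/3330 = 3.02 km.

3.02 km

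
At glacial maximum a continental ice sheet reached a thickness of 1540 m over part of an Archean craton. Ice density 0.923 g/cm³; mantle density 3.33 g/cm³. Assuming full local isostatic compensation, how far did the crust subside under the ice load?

In Airy isostatic equilibrium: the ice load ρ_ice t is balanced by mantle displaced below, ρ_m s.
s = t ρ_ice / ρ_m = 1540 m × 0.923/3.33 = 427 m.

427 m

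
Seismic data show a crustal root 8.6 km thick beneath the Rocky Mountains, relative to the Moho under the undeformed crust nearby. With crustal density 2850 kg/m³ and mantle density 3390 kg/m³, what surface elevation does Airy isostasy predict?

By Archimedes' principle applied to the lithosphere: ρ_c h = (ρ_m − ρ_c) r.
h = r (ρ_m − ρ_c) / ρ_c = 8.6 km × (3390 − 2850) / 2850 = 1.63 km.

1.63 km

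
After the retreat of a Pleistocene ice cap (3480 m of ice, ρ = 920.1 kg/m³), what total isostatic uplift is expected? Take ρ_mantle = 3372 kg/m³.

950 m

Removing the load lets mantle flow back in; uplift u satisfies ρ_ice t = ρ_m u.
u = t ρ_ice/ρ_m = 3480 m × 920.1/3372 = 950 m.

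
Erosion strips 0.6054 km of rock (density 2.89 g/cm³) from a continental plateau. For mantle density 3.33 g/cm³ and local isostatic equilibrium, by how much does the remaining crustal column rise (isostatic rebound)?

0.525 km

Unloading: uplift u = e ρ_c/ρ_m = 0.6054 km × 2.89/3.33 = 0.525 km.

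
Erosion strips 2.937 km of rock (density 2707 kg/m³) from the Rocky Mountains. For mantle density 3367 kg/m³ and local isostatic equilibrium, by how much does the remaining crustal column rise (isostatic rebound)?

Unloading: uplift u = e ρ_c/ρ_m = 2.937 km × 2707/3367 = 2.36 km.

2.36 km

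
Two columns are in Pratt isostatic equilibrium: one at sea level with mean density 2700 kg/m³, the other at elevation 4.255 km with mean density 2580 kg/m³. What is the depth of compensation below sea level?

ρ_ref D = ρ (D + h) → D (ρ_ref − ρ) = ρ h.
D = ρ h/(ρ_ref − ρ) = 2580 × 4.255 km/(2700 − 2580) = 91.5 km.

91.5 km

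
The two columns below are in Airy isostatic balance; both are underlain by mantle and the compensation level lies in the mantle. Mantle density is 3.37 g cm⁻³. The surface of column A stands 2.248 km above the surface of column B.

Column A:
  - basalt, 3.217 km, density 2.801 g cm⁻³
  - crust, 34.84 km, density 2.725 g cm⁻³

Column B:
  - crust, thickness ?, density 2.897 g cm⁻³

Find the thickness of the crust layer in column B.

Take the compensation level at the base of the deeper column (depth z_c below the surface of column A) and equate Σ ρ_i t_i down to z_c; mantle fills any gap and the z_c terms cancel.
Column A: 3.217×2.801 + 34.84×2.725 + (z_c − 38.057)×3.37
Column B: 2.248×0 + x×2.897 + (z_c − 2.248 − 0 − x)×3.37
The z_c×3.37 term appears on both sides and cancels. Collect the known terms of each column as K = Σ(ρt)_known − 3.37 × (depth of known layers): K_A = 103.949817 − 3.37×38.057 = −24.302273; K_B = 0 − 3.37×(2.248 + 0) = −7.57576.
Balance: K_A = K_B − x×(3.37 − 2.897), so x = (K_B − K_A)/(3.37 − 2.897) = 16.7265/0.473 = 35.4 km.

35.4 km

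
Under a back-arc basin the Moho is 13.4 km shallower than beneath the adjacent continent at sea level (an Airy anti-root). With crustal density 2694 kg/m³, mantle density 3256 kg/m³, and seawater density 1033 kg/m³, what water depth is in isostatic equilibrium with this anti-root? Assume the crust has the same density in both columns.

4.53 km

Replacing a thickness d of crust by seawater at the top must be balanced by replacing crust with mantle at the base: d (ρ_c − ρ_w) = a (ρ_m − ρ_c).
d = a (ρ_m − ρ_c)/(ρ_c − ρ_w) = 13.4 km × 562/1661 = 4.53 km.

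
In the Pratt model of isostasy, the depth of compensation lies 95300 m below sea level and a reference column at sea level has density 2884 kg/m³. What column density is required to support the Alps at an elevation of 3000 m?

2800 kg/m³

Pratt balance: ρ_ref D = ρ (D + h).
ρ = ρ_ref D/(D + h) = 2884 × 95300 m/(95300 m + 3000 m) = 2800 kg/m³.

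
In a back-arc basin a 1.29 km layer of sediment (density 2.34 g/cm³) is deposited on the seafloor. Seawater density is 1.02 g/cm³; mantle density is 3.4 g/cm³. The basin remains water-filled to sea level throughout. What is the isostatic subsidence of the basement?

0.715 km

Submarine loading: the sediment displaces seawater, and the subsidence is in turn flooded, so s (ρ_m − ρ_w) = t (ρ_sed − ρ_w).
s = 1.29 km × (2.34 − 1.02) / (3.4 − 1.02) = 0.715 km.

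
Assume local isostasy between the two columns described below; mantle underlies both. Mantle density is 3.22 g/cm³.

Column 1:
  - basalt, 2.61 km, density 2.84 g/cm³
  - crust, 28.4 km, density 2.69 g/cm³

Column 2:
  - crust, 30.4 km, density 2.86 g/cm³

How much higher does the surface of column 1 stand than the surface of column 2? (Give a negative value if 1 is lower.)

1.58 km

For any compensation level in the mantle, the mantle terms cancel and isostasy reduces to e = (Σt_1 − Σt_2) − (Σ(ρt)_1 − Σ(ρt)_2) / ρ_m.
Σt_1 = 31.01 km; Σt_2 = 30.4 km; Σ(ρt)_1 = 83.8084; Σ(ρt)_2 = 86.944 (in km·g/cm³).
e = (31.01 − 30.4) − (83.8084 − 86.944) / 3.22 = 1.58 km.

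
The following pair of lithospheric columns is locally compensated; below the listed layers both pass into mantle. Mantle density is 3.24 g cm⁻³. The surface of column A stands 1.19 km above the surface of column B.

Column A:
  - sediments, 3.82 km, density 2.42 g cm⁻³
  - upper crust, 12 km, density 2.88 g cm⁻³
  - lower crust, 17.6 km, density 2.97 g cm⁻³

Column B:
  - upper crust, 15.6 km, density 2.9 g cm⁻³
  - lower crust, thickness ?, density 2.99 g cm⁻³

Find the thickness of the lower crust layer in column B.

12.2 km

Take the compensation level at the base of the deeper column (depth z_c below the surface of column A) and equate Σ ρ_i t_i down to z_c; mantle fills any gap and the z_c terms cancel.
Column A: 3.82×2.42 + 12×2.88 + 17.6×2.97 + (z_c − 33.42)×3.24
Column B: 1.19×0 + 15.6×2.9 + x×2.99 + (z_c − 1.19 − 15.6 − x)×3.24
The z_c×3.24 term appears on both sides and cancels. Collect the known terms of each column as K = Σ(ρt)_known − 3.24 × (depth of known layers): K_A = 96.0764 − 3.24×33.42 = −12.2044; K_B = 45.24 − 3.24×(1.19 + 15.6) = −9.1596.
Balance: K_A = K_B − x×(3.24 − 2.99), so x = (K_B − K_A)/(3.24 − 2.99) = 3.0448/0.25 = 12.2 km.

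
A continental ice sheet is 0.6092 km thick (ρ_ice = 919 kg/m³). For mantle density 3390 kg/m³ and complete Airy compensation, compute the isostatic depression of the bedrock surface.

For local isostatic compensation: the ice load ρ_ice t is balanced by mantle displaced below, ρ_m s.
s = t ρ_ice / ρ_m = 0.6092 km × 919/3390 = 0.165 km.

0.165 km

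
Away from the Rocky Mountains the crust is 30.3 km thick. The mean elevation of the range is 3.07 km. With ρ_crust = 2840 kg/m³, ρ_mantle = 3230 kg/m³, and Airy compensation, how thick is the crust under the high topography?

55.7 km

Root depth r = h ρ_c / (ρ_m − ρ_c) = 3.07 km × 2840 / 390 = 22.36 km.
Total thickness = T + h + r = 30.3 km + 3.07 km + 22.36 km = 55.7 km.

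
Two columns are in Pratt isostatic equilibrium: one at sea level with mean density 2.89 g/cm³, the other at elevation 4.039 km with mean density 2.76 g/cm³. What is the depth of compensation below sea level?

85.8 km

ρ_ref D = ρ (D + h) → D (ρ_ref − ρ) = ρ h.
D = ρ h/(ρ_ref − ρ) = 2.76 × 4.039 km/(2.89 − 2.76) = 85.8 km.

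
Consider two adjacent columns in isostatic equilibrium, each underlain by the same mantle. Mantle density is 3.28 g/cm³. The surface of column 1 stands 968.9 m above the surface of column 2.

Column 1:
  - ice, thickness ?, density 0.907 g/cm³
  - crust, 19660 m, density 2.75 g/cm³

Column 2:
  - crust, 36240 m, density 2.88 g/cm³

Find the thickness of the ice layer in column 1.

3060 m

Take the compensation level at the base of the deeper column (depth z_c below the surface of column 1) and equate Σ ρ_i t_i down to z_c; mantle fills any gap and the z_c terms cancel.
Column 1: x×0.907 + 19660×2.75 + (z_c − 19660 − x)×3.28
Column 2: 968.9×0 + 36240×2.88 + (z_c − 968.9 − 36240)×3.28
The z_c×3.28 term appears on both sides and cancels. Collect the known terms of each column as K = Σ(ρt)_known − 3.28 × (depth of known layers): K_1 = 54065 − 3.28×19660 = −10419.8; K_2 = 104371.2 − 3.28×(968.9 + 36240) = −17673.992.
Balance: K_1 − x×(3.28 − 0.907) = K_2, so x = (K_1 − K_2)/(3.28 − 0.907) = 7254.19/2.373 = 3060 m.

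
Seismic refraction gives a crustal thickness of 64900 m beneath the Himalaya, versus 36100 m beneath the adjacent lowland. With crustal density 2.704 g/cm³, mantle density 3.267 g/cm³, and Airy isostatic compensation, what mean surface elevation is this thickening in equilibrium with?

4960 m

Excess crust Δ = 64900 m − 36100 m = 28800 m, split between elevation h and root r with h + r = Δ.
Airy balance ρ_c h = (ρ_m − ρ_c) r gives r = h ρ_c/(ρ_m − ρ_c), so h (1 + ρ_c/(ρ_m − ρ_c)) = Δ, i.e. h = Δ (ρ_m − ρ_c)/ρ_m.
h = 28800 m × 0.563/3.267 = 4960 m.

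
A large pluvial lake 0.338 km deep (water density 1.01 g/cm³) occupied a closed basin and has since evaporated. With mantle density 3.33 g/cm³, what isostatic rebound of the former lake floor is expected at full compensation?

u = d ρ_w/ρ_m = 0.338 km × 1.01/3.33 = 0.103 km.

0.103 km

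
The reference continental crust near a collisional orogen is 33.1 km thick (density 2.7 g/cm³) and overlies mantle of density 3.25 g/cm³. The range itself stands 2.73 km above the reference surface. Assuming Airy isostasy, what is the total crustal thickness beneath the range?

Root depth r = h ρ_c / (ρ_m − ρ_c) = 2.73 km × 2.7 / 0.55 = 13.4 km.
Total thickness = T + h + r = 33.1 km + 2.73 km + 13.4 km = 49.2 km.

49.2 km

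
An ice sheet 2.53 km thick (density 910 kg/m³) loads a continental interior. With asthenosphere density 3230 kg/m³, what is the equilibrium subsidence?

For local isostatic compensation: the ice load ρ_ice t is balanced by mantle displaced below, ρ_m s.
s = t ρ_ice / ρ_m = 2.53 km × 910/3230 = 0.713 km.

0.713 km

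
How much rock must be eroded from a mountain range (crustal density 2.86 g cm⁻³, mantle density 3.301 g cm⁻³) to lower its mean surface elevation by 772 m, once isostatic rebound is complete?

Net drop Δ = e − u = e − e ρ_c/ρ_m = e (ρ_m − ρ_c)/ρ_m.
e = Δ ρ_m/(ρ_m − ρ_c) = 772 m × 3.301/0.441 = 5780 m.

5780 m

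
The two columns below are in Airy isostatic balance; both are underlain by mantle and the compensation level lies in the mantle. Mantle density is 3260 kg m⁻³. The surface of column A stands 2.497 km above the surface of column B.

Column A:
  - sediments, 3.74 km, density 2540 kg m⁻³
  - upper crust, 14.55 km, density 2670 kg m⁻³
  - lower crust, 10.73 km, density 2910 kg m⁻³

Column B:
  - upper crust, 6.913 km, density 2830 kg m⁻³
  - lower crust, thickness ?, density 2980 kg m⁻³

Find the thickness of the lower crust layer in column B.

Take the compensation level at the base of the deeper column (depth z_c below the surface of column A) and equate Σ ρ_i t_i down to z_c; mantle fills any gap and the z_c terms cancel.
Column A: 3.74×2540 + 14.55×2670 + 10.73×2910 + (z_c − 29.02)×3260
Column B: 2.497×0 + 6.913×2830 + x×2980 + (z_c − 2.497 − 6.913 − x)×3260
The z_c×3260 term appears on both sides and cancels. Collect the known terms of each column as K = Σ(ρt)_known − 3260 × (depth of known layers): K_A = 79572.4 − 3260×29.02 = −15032.8; K_B = 19563.79 − 3260×(2.497 + 6.913) = −11112.81.
Balance: K_A = K_B − x×(3260 − 2980), so x = (K_B − K_A)/(3260 − 2980) = 3919.99/280 = 14 km.

14 km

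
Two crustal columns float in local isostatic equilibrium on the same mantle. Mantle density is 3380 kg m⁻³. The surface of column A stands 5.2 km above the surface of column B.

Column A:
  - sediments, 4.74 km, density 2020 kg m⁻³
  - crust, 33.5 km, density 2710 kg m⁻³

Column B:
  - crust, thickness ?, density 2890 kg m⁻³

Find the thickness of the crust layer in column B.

23.1 km

Take the compensation level at the base of the deeper column (depth z_c below the surface of column A) and equate Σ ρ_i t_i down to z_c; mantle fills any gap and the z_c terms cancel.
Column A: 4.74×2020 + 33.5×2710 + (z_c − 38.24)×3380
Column B: 5.2×0 + x×2890 + (z_c − 5.2 − 0 − x)×3380
The z_c×3380 term appears on both sides and cancels. Collect the known terms of each column as K = Σ(ρt)_known − 3380 × (depth of known layers): K_A = 100359.8 − 3380×38.24 = −28891.4; K_B = 0 − 3380×(5.2 + 0) = −17576.
Balance: K_A = K_B − x×(3380 − 2890), so x = (K_B − K_A)/(3380 − 2890) = 11315.4/490 = 23.1 km.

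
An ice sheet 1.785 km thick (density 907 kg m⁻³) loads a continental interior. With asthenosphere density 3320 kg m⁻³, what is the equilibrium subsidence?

0.488 km

Balancing pressure at the compensation depth: the ice load ρ_ice t is balanced by mantle displaced below, ρ_m s.
s = t ρ_ice / ρ_m = 1.785 km × 907/3320 = 0.488 km.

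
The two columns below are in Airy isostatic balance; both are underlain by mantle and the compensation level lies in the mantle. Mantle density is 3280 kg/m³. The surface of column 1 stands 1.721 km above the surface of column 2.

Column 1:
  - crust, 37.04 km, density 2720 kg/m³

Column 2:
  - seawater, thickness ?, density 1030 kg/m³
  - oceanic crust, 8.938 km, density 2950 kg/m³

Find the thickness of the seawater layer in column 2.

5.4 km

Take the compensation level at the base of the deeper column (depth z_c below the surface of column 1) and equate Σ ρ_i t_i down to z_c; mantle fills any gap and the z_c terms cancel.
Column 1: 37.04×2720 + (z_c − 37.04)×3280
Column 2: 1.721×0 + x×1030 + 8.938×2950 + (z_c − 1.721 − 8.938 − x)×3280
The z_c×3280 term appears on both sides and cancels. Collect the known terms of each column as K = Σ(ρt)_known − 3280 × (depth of known layers): K_1 = 100748.8 − 3280×37.04 = −20742.4; K_2 = 26367.1 − 3280×(1.721 + 8.938) = −8594.42.
Balance: K_1 = K_2 − x×(3280 − 1030), so x = (K_2 − K_1)/(3280 − 1030) = 12148/2250 = 5.4 km.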